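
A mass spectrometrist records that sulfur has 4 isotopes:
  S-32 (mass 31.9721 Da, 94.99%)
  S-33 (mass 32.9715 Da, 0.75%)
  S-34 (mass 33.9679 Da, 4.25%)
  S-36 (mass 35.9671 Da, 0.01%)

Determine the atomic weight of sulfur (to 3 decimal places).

The abundance-weighted mean is 0.9499 × 31.9721 + 0.0075 × 32.9715 + 0.0425 × 33.9679 + 0.0001 × 35.9671
= 30.37030 + 0.24729 + 1.44364 + 0.00360 = 32.06483 Da

32.065 Da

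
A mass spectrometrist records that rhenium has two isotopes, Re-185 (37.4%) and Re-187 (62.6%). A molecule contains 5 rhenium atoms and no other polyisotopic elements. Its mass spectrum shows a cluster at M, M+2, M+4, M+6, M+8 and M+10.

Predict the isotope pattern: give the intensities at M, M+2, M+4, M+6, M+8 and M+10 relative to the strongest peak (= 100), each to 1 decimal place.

2.1 : 17.8 : 59.7 : 100.0 : 83.7 : 28.0

Each Re atom is independently Re-185 (p = 0.374) or Re-187 (q = 0.626); the cluster is the binomial expansion (p + q)^5.
P(M) = 0.374^5 = 0.007317
P(M+2) = 5 × 0.374^4 × 0.626^1 = 0.061239
P(M+4) = 10 × 0.374^3 × 0.626^2 = 0.205005
P(M+6) = 10 × 0.374^2 × 0.626^3 = 0.343136
P(M+8) = 5 × 0.374^1 × 0.626^4 = 0.287170
P(M+10) = 0.626^5 = 0.096133
The M+6 peak is largest (0.343136); scaling to 100 gives 2.1 : 17.8 : 59.7 : 100.0 : 83.7 : 28.0.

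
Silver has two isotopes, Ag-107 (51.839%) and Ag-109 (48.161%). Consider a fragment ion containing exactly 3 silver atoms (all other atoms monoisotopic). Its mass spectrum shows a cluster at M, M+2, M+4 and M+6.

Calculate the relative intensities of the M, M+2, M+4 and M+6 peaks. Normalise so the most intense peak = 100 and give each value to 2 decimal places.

The 3 Ag atoms are independent, so intensities follow the terms of (0.51839 + 0.48161)^3.
P(M) = 0.51839^3 = 0.139306
P(M+2) = 3 × 0.51839^2 × 0.48161^1 = 0.388267
P(M+4) = 3 × 0.51839^1 × 0.48161^2 = 0.360719
P(M+6) = 0.48161^3 = 0.111709
The M+2 peak is largest (0.388267); scaling to 100 gives 35.88 : 100.00 : 92.90 : 28.77.

35.88 : 100.00 : 92.90 : 28.77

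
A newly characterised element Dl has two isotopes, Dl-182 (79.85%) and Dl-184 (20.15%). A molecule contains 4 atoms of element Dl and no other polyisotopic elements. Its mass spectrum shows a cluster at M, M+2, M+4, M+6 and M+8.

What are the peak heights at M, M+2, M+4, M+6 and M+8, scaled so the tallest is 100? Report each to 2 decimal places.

Expanding (0.7985 + 0.2015)^4:
P(M) = 0.7985^4 = 0.406537
P(M+2) = 4 × 0.7985^3 × 0.2015^1 = 0.410355
P(M+4) = 6 × 0.7985^2 × 0.2015^2 = 0.155329
P(M+6) = 4 × 0.7985^1 × 0.2015^3 = 0.026131
P(M+8) = 0.2015^4 = 0.001649
The M+2 peak is largest (0.410355); scaling to 100 gives 99.07 : 100.00 : 37.85 : 6.37 : 0.40.

99.07 : 100.00 : 37.85 : 6.37 : 0.40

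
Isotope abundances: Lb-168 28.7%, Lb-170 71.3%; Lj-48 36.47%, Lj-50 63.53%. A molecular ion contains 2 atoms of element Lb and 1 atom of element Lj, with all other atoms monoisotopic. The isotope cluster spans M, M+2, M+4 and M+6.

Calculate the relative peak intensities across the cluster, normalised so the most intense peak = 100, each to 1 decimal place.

6.7 : 45.3 : 100.0 : 72.5

Element Lb pattern (n=2): 0.082369 : 0.409262 : 0.508369
Element Lj pattern (n=1): 0.3647 : 0.6353
Convolve the two distributions (both contribute in 2-u steps):
  M: 0.082369×0.3647 = 0.030040
  M+2: 0.082369×0.6353 + 0.409262×0.3647 = 0.201587
  M+4: 0.409262×0.6353 + 0.508369×0.3647 = 0.445406
  M+6: 0.508369×0.6353 = 0.322967
Scale to base peak (0.445406) = 100: 6.7 : 45.3 : 100.0 : 72.5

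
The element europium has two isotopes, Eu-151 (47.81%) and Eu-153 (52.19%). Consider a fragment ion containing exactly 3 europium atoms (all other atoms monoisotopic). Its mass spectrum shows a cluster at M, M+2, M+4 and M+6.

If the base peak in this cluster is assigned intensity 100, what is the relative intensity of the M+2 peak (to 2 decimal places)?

Binomial terms of (0.4781 + 0.5219)^3: M 0.1093, M+2 0.3579, M+4 0.3907, M+6 0.1422 → M+4 is the base peak.
P(M+4) = C(3,2) × 0.4781^1 × 0.5219^2 = 3 × 0.4781 × 0.27237961 = 0.390674 (base)
P(M+2) = C(3,1) × 0.4781^2 × 0.5219^1 = 3 × 0.22857961 × 0.5219 = 0.357887
Relative intensity = 0.357887 / 0.390674 × 100 = 91.61

91.61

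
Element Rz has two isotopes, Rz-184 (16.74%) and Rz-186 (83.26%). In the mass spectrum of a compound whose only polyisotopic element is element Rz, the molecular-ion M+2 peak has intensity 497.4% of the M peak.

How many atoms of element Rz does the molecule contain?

For n independent Rz atoms, I(M+2)/I(M) = n · (abundance Rz-186) / (abundance Rz-184) = n · 0.8326/0.1674.
n = 4.974 × 0.1674/0.8326 = 1.00 ≈ 1

1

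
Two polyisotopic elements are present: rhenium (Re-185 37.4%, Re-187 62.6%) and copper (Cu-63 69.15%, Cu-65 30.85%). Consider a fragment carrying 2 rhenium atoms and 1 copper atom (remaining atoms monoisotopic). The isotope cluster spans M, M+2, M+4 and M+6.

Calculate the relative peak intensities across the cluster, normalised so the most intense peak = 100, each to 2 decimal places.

Rhenium pattern (n=2): 0.139876 : 0.468248 : 0.391876
Copper pattern (n=1): 0.6915 : 0.3085
Convolve the two distributions (both contribute in 2-u steps):
  M: 0.139876×0.6915 = 0.096724
  M+2: 0.139876×0.3085 + 0.468248×0.6915 = 0.366945
  M+4: 0.468248×0.3085 + 0.391876×0.6915 = 0.415437
  M+6: 0.391876×0.3085 = 0.120894
Scale to base peak (0.415437) = 100: 23.28 : 88.33 : 100.00 : 29.10

23.28 : 88.33 : 100.00 : 29.10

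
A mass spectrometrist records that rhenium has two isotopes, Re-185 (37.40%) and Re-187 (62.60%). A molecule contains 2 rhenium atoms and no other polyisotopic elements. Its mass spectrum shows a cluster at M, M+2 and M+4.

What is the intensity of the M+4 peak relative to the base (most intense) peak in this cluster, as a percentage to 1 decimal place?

Term probabilities: M 0.1399, M+2 0.4682, M+4 0.3919. Base peak = M+2.
P(M+2) = C(2,1) × 0.3740^1 × 0.6260^1 = 2 × 0.3740 × 0.6260 = 0.468248 (base)
P(M+4) = C(2,2) × 0.3740^0 × 0.6260^2 = 1 × 1.0000 × 0.391876 = 0.391876
Relative intensity = 0.391876 / 0.468248 × 100 = 83.7

83.7%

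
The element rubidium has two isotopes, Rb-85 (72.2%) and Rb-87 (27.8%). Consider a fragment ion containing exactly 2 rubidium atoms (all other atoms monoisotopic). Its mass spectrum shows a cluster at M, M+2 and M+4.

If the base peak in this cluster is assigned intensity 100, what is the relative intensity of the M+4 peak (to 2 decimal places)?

14.83

(0.722 + 0.278)^2 gives M 0.5213, M+2 0.4014, M+4 0.0773; the largest is M.
P(M) = C(2,0) × 0.722^2 × 0.278^0 = 1 × 0.521284 × 1.0000 = 0.521284 (base)
P(M+4) = C(2,2) × 0.722^0 × 0.278^2 = 1 × 1.0000 × 0.077284 = 0.077284
Relative intensity = 0.077284 / 0.521284 × 100 = 14.83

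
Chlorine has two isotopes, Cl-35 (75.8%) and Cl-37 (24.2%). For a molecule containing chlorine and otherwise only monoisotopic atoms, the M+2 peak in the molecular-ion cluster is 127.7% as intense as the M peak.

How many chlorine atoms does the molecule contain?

With n Cl atoms, P(M+2)/P(M) = C(n,1)·p^(n−1)q / p^n = n·q/p = n · 0.242/0.758.
n = 1.277 × 0.758/0.242 = 4.00 ≈ 4

4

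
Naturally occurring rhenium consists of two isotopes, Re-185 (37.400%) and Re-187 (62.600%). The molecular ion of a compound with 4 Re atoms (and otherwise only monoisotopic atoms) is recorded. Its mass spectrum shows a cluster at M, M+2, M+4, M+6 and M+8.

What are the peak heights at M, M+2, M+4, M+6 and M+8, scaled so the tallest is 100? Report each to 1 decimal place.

The 4 Re atoms are independent, so intensities follow the terms of (0.37400 + 0.62600)^4.
P(M) = 0.37400^4 = 0.019565
P(M+2) = 4 × 0.37400^3 × 0.62600^1 = 0.130993
P(M+4) = 6 × 0.37400^2 × 0.62600^2 = 0.328884
P(M+6) = 4 × 0.37400^1 × 0.62600^3 = 0.366990
P(M+8) = 0.62600^4 = 0.153567
The M+6 peak is largest (0.366990); scaling to 100 gives 5.3 : 35.7 : 89.6 : 100.0 : 41.8.

5.3 : 35.7 : 89.6 : 100.0 : 41.8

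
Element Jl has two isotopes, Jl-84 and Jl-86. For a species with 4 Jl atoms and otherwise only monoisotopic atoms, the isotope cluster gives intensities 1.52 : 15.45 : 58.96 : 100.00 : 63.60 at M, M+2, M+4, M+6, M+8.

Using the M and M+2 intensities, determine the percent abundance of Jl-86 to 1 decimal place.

71.8%

If p is the fraction of Jl that is Jl-84, then I(M+2)/I(M) = [C(4,1)·p^3·(1−p)] / p^4 = 4·(1−p)/p = 15.45/1.52 = 10.1645
(1−p)/p = 10.1645/4 = 2.5411  ⇒  p = 1/(1 + 2.5411) = 0.2824
Jl-84: 28.2%, Jl-86: 71.8%.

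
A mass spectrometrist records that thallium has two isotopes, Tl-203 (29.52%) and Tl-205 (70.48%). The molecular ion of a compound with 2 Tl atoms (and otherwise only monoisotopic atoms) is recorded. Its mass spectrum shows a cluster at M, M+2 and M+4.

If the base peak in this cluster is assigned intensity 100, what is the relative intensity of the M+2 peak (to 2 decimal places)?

Term probabilities: M 0.0871, M+2 0.4161, M+4 0.4967. Base peak = M+4.
P(M+4) = C(2,2) × 0.2952^0 × 0.7048^2 = 1 × 1.0000 × 0.49674304 = 0.496743 (base)
P(M+2) = C(2,1) × 0.2952^1 × 0.7048^1 = 2 × 0.2952 × 0.7048 = 0.416114
Relative intensity = 0.416114 / 0.496743 × 100 = 83.77

83.77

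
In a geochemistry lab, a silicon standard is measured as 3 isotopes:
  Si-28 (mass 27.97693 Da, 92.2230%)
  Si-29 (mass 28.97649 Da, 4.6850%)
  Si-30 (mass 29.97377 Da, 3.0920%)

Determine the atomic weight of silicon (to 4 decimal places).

28.0855 Da

The abundance-weighted mean is 0.922230 × 27.97693 + 0.046850 × 28.97649 + 0.030920 × 29.97377
= 25.801164 + 1.357549 + 0.926789 = 28.085502 Da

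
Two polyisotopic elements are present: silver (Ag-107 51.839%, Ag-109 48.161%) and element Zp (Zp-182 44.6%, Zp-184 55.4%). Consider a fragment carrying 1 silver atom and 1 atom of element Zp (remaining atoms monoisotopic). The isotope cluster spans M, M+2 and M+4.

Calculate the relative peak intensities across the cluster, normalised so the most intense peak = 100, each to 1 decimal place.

Silver pattern (n=1): 0.51839 : 0.48161
Element Zp pattern (n=1): 0.4460 : 0.5540
Convolve the two distributions (both contribute in 2-u steps):
  M: 0.51839×0.4460 = 0.231202
  M+2: 0.51839×0.5540 + 0.48161×0.4460 = 0.501986
  M+4: 0.48161×0.5540 = 0.266812
Scale to base peak (0.501986) = 100: 46.1 : 100.0 : 53.2

46.1 : 100.0 : 53.2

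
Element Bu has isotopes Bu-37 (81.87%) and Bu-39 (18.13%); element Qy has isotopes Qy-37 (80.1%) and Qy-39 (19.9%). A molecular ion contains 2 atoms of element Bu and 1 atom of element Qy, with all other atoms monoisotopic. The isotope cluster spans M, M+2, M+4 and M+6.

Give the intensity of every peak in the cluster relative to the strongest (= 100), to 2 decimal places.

Element Bu pattern (n=2): 0.67026969 : 0.29686062 : 0.03286969
Element Qy pattern (n=1): 0.8010 : 0.1990
Convolve the two distributions (both contribute in 2-u steps):
  M: 0.67026969×0.8010 = 0.536886
  M+2: 0.67026969×0.1990 + 0.29686062×0.8010 = 0.371169
  M+4: 0.29686062×0.1990 + 0.03286969×0.8010 = 0.085404
  M+6: 0.03286969×0.1990 = 0.006541
Scale to base peak (0.536886) = 100: 100.00 : 69.13 : 15.91 : 1.22

100.00 : 69.13 : 15.91 : 1.22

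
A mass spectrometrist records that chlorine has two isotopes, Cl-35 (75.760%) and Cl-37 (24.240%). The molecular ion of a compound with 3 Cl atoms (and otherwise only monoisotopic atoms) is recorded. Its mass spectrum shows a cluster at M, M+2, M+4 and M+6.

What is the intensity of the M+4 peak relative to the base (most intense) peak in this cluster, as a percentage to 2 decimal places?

30.71%

Term probabilities: M 0.4348, M+2 0.4174, M+4 0.1335, M+6 0.0142. Base peak = M.
P(M) = C(3,0) × 0.75760^3 × 0.24240^0 = 1 × 0.4348304 × 1.0000 = 0.434830 (base)
P(M+4) = C(3,2) × 0.75760^1 × 0.24240^2 = 3 × 0.7576 × 0.05875776 = 0.133545
Relative intensity = 0.133545 / 0.434830 × 100 = 30.71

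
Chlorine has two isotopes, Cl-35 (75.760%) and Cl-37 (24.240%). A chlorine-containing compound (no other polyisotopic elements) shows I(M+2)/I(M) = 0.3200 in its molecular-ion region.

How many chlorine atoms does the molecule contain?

1

The M+2/M ratio from n Cl atoms is n · q/p = n · 0.24240/0.75760.
n = 0.3200 × 0.75760/0.24240 = 1.00 ≈ 1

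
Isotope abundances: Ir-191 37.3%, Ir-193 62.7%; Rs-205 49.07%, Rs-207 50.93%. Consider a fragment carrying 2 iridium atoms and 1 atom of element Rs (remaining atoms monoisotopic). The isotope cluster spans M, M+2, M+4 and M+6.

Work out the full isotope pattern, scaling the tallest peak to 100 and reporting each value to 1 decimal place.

15.8 : 69.7 : 100.0 : 46.4

Iridium pattern (n=2): 0.139129 : 0.467742 : 0.393129
Element Rs pattern (n=1): 0.4907 : 0.5093
Convolve the two distributions (both contribute in 2-u steps):
  M: 0.139129×0.4907 = 0.068271
  M+2: 0.139129×0.5093 + 0.467742×0.4907 = 0.300379
  M+4: 0.467742×0.5093 + 0.393129×0.4907 = 0.431129
  M+6: 0.393129×0.5093 = 0.200221
Scale to base peak (0.431129) = 100: 15.8 : 69.7 : 100.0 : 46.4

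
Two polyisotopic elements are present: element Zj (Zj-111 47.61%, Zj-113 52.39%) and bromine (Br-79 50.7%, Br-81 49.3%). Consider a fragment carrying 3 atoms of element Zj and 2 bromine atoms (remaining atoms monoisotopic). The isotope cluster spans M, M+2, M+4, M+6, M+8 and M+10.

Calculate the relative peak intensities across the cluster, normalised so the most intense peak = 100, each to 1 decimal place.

Element Zj pattern (n=3): 0.10791816 : 0.35625914 : 0.39202723 : 0.14379547
Bromine pattern (n=2): 0.257049 : 0.499902 : 0.243049
Convolve the two distributions (both contribute in 2-u steps):
  M: 0.10791816×0.257049 = 0.027740
  M+2: 0.10791816×0.499902 + 0.35625914×0.257049 = 0.145525
  M+4: 0.10791816×0.243049 + 0.35625914×0.499902 + 0.39202723×0.257049 = 0.305094
  M+6: 0.35625914×0.243049 + 0.39202723×0.499902 + 0.14379547×0.257049 = 0.319526
  M+8: 0.39202723×0.243049 + 0.14379547×0.499902 = 0.167165
  M+10: 0.14379547×0.243049 = 0.034949
Scale to base peak (0.319526) = 100: 8.7 : 45.5 : 95.5 : 100.0 : 52.3 : 10.9

8.7 : 45.5 : 95.5 : 100.0 : 52.3 : 10.9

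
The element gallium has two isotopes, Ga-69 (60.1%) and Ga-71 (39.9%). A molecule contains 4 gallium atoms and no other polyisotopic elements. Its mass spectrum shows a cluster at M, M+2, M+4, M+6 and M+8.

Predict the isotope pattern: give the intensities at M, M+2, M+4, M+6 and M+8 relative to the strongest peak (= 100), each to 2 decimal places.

Each Ga atom is independently Ga-69 (p = 0.601) or Ga-71 (q = 0.399); the cluster is the binomial expansion (p + q)^4.
P(M) = 0.601^4 = 0.130466
P(M+2) = 4 × 0.601^3 × 0.399^1 = 0.346463
P(M+4) = 6 × 0.601^2 × 0.399^2 = 0.345021
P(M+6) = 4 × 0.601^1 × 0.399^3 = 0.152705
P(M+8) = 0.399^4 = 0.025345
The M+2 peak is largest (0.346463); scaling to 100 gives 37.66 : 100.00 : 99.58 : 44.08 : 7.32.

37.66 : 100.00 : 99.58 : 44.08 : 7.32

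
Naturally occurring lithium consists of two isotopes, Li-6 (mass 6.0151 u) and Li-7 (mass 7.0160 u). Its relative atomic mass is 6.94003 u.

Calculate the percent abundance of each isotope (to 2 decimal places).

Li-6: 7.59%, Li-7: 92.41%

Writing the weighted mean with unknown fraction x of Li-6:
6.0151·x + 7.0160·(1 − x) = 6.94003
(6.0151 − 7.0160)·x = 6.94003 − 7.0160
x = -0.07597 / -1.0009 = 0.07590 → 7.59% Li-6, 92.41% Li-7.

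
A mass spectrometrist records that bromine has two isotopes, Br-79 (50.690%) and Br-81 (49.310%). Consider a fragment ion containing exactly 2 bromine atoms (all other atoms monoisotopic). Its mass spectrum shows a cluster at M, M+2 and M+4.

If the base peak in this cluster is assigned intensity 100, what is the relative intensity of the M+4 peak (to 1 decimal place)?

48.6

(0.50690 + 0.49310)^2 gives M 0.2569, M+2 0.4999, M+4 0.2431; the largest is M+2.
P(M+2) = C(2,1) × 0.50690^1 × 0.49310^1 = 2 × 0.5069 × 0.4931 = 0.499905 (base)
P(M+4) = C(2,2) × 0.50690^0 × 0.49310^2 = 1 × 1.0000 × 0.24314761 = 0.243148
Relative intensity = 0.243148 / 0.499905 × 100 = 48.6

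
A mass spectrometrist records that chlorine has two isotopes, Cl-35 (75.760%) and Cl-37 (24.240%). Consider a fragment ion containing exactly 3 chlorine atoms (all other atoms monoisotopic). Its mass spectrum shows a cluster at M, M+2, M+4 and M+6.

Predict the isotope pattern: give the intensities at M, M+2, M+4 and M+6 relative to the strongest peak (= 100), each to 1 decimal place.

100.0 : 96.0 : 30.7 : 3.3

Expanding (0.75760 + 0.24240)^3:
P(M) = 0.75760^3 = 0.434830
P(M+2) = 3 × 0.75760^2 × 0.24240^1 = 0.417382
P(M+4) = 3 × 0.75760^1 × 0.24240^2 = 0.133545
P(M+6) = 0.24240^3 = 0.014243
The M peak is largest (0.434830); scaling to 100 gives 100.0 : 96.0 : 30.7 : 3.3.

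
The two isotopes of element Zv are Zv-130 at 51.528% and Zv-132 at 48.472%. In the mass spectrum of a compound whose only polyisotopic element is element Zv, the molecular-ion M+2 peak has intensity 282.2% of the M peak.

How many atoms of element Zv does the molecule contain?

3

The M+2/M ratio from n Zv atoms is n · q/p = n · 0.48472/0.51528.
n = 2.822 × 0.51528/0.48472 = 3.00 ≈ 3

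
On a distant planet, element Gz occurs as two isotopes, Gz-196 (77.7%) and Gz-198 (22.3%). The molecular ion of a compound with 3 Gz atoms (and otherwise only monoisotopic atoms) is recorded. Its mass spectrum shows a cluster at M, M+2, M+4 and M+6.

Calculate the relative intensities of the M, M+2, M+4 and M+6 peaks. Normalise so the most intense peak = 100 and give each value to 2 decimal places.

Expanding (0.777 + 0.223)^3:
P(M) = 0.777^3 = 0.469097
P(M+2) = 3 × 0.777^2 × 0.223^1 = 0.403895
P(M+4) = 3 × 0.777^1 × 0.223^2 = 0.115918
P(M+6) = 0.223^3 = 0.011090
The M peak is largest (0.469097); scaling to 100 gives 100.00 : 86.10 : 24.71 : 2.36.

100.00 : 86.10 : 24.71 : 2.36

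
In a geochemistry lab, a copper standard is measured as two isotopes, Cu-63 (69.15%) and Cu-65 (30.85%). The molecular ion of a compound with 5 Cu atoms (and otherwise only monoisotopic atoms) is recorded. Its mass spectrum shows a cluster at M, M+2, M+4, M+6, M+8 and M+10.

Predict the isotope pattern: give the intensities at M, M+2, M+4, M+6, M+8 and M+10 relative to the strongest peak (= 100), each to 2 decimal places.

44.83 : 100.00 : 89.23 : 39.81 : 8.88 : 0.79

Expanding (0.6915 + 0.3085)^5:
P(M) = 0.6915^5 = 0.158111
P(M+2) = 5 × 0.6915^4 × 0.3085^1 = 0.352691
P(M+4) = 10 × 0.6915^3 × 0.3085^2 = 0.314693
P(M+6) = 10 × 0.6915^2 × 0.3085^3 = 0.140394
P(M+8) = 5 × 0.6915^1 × 0.3085^4 = 0.031317
P(M+10) = 0.3085^5 = 0.002794
The M+2 peak is largest (0.352691); scaling to 100 gives 44.83 : 100.00 : 89.23 : 39.81 : 8.88 : 0.79.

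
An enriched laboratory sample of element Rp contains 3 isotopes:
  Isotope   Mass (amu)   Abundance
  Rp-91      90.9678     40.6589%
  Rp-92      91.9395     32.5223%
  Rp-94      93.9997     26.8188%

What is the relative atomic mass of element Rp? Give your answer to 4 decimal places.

Weight each isotope mass by its fractional abundance: 0.406589 × 90.9678 + 0.325223 × 91.9395 + 0.268188 × 93.9997
= 36.98651 + 29.90084 + 25.20959 = 92.09694 amu

92.0969 amu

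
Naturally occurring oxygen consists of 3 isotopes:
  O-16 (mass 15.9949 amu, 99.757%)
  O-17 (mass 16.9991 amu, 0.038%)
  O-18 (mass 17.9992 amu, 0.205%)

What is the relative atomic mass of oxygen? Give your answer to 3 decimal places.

Ar = Σ fᵢ·mᵢ = 0.99757 × 15.9949 + 0.00038 × 16.9991 + 0.00205 × 17.9992
= 15.95603 + 0.00646 + 0.03690 = 15.99939 amu

15.999 amu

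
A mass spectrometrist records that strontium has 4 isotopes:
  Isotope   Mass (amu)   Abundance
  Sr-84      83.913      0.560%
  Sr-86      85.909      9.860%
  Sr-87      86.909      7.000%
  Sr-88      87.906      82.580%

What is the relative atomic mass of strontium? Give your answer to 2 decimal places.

87.62 amu

The abundance-weighted mean is 0.00560 × 83.913 + 0.09860 × 85.909 + 0.07000 × 86.909 + 0.82580 × 87.906
= 0.4699 + 8.4706 + 6.0836 + 72.5928 = 87.6169 amu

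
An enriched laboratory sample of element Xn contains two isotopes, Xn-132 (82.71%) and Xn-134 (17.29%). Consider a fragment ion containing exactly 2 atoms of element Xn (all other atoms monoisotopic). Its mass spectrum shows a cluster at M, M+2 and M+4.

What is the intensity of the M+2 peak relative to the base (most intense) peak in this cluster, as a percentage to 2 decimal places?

41.81%

(0.8271 + 0.1729)^2 gives M 0.6841, M+2 0.2860, M+4 0.0299; the largest is M.
P(M) = C(2,0) × 0.8271^2 × 0.1729^0 = 1 × 0.68409441 × 1.0000 = 0.684094 (base)
P(M+2) = C(2,1) × 0.8271^1 × 0.1729^1 = 2 × 0.8271 × 0.1729 = 0.286011
Relative intensity = 0.286011 / 0.684094 × 100 = 41.81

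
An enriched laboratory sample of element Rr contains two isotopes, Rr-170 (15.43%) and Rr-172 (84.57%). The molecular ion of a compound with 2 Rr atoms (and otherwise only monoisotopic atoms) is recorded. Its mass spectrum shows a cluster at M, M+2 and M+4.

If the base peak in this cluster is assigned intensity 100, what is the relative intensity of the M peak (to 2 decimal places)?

(0.1543 + 0.8457)^2 gives M 0.0238, M+2 0.2610, M+4 0.7152; the largest is M+4.
P(M+4) = C(2,2) × 0.1543^0 × 0.8457^2 = 1 × 1.0000 × 0.71520849 = 0.715208 (base)
P(M) = C(2,0) × 0.1543^2 × 0.8457^0 = 1 × 0.02380849 × 1.0000 = 0.023808
Relative intensity = 0.023808 / 0.715208 × 100 = 3.33

3.33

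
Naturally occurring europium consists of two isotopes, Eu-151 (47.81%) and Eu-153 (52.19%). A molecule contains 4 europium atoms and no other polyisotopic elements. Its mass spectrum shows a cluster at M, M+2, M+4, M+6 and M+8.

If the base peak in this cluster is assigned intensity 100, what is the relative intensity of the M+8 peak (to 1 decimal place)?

(0.4781 + 0.5219)^4 gives M 0.0522, M+2 0.2281, M+4 0.3736, M+6 0.2719, M+8 0.0742; the largest is M+4.
P(M+4) = C(4,2) × 0.4781^2 × 0.5219^2 = 6 × 0.22857961 × 0.27237961 = 0.373563 (base)
P(M+8) = C(4,4) × 0.4781^0 × 0.5219^4 = 1 × 1.0000 × 0.07419065 = 0.074191
Relative intensity = 0.074191 / 0.373563 × 100 = 19.9

19.9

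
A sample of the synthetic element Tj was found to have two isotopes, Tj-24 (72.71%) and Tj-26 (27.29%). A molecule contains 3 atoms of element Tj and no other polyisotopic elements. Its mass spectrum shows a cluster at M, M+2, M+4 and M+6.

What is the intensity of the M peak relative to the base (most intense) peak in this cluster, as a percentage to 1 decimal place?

88.8%

(0.7271 + 0.2729)^3 gives M 0.3844, M+2 0.4328, M+4 0.1625, M+6 0.0203; the largest is M+2.
P(M+2) = C(3,1) × 0.7271^2 × 0.2729^1 = 3 × 0.52867441 × 0.2729 = 0.432826 (base)
P(M) = C(3,0) × 0.7271^3 × 0.2729^0 = 1 × 0.38439916 × 1.0000 = 0.384399
Relative intensity = 0.384399 / 0.432826 × 100 = 88.8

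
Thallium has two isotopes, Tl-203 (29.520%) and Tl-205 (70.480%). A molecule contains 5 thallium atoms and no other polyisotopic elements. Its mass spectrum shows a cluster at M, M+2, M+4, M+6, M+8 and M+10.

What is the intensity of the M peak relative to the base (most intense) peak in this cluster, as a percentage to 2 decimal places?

0.62%

(0.29520 + 0.70480)^5 gives M 0.0022, M+2 0.0268, M+4 0.1278, M+6 0.3051, M+8 0.3642, M+10 0.1739; the largest is M+8.
P(M+8) = C(5,4) × 0.29520^1 × 0.70480^4 = 5 × 0.2952 × 0.24675365 = 0.364208 (base)
P(M) = C(5,0) × 0.29520^5 × 0.70480^0 = 1 × 0.00224172 × 1.0000 = 0.002242
Relative intensity = 0.002242 / 0.364208 × 100 = 0.62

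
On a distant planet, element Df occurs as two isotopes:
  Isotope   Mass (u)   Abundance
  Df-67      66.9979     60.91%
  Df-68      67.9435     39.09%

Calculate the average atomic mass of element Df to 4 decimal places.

67.3675 u

Ar = Σ fᵢ·mᵢ = 0.6091 × 66.9979 + 0.3909 × 67.9435
= 40.80842 + 26.55911 = 67.36753 u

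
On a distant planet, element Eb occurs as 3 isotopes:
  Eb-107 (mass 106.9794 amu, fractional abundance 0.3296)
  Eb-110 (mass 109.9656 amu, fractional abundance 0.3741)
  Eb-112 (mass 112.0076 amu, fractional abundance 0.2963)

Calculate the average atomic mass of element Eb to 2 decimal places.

Weight each isotope mass by its fractional abundance: 0.3296 × 106.9794 + 0.3741 × 109.9656 + 0.2963 × 112.0076
= 35.26041 + 41.13813 + 33.18785 = 109.58639 amu

109.59 amu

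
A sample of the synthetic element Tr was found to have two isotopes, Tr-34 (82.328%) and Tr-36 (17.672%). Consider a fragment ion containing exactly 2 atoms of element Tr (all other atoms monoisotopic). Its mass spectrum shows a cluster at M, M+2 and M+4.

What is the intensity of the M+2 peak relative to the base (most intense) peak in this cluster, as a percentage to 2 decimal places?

42.93%

Term probabilities: M 0.6778, M+2 0.2910, M+4 0.0312. Base peak = M.
P(M) = C(2,0) × 0.82328^2 × 0.17672^0 = 1 × 0.67778996 × 1.0000 = 0.677790 (base)
P(M+2) = C(2,1) × 0.82328^1 × 0.17672^1 = 2 × 0.82328 × 0.17672 = 0.290980
Relative intensity = 0.290980 / 0.677790 × 100 = 42.93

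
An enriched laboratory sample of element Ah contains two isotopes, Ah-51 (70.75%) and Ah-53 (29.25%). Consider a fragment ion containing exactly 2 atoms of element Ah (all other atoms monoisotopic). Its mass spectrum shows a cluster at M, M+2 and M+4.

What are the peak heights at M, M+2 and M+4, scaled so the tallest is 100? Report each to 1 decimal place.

The 2 Ah atoms are independent, so intensities follow the terms of (0.7075 + 0.2925)^2.
P(M) = 0.7075^2 = 0.500556
P(M+2) = 2 × 0.7075^1 × 0.2925^1 = 0.413887
P(M+4) = 0.2925^2 = 0.085556
The M peak is largest (0.500556); scaling to 100 gives 100.0 : 82.7 : 17.1.

100.0 : 82.7 : 17.1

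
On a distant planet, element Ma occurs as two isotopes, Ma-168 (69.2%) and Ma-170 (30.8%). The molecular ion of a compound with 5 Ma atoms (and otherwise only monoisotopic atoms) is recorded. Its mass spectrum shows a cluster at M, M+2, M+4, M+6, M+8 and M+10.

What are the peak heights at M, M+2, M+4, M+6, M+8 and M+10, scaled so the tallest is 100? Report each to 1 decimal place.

The 5 Ma atoms are independent, so intensities follow the terms of (0.692 + 0.308)^5.
P(M) = 0.692^5 = 0.158683
P(M+2) = 5 × 0.692^4 × 0.308^1 = 0.353139
P(M+4) = 10 × 0.692^3 × 0.308^2 = 0.314355
P(M+6) = 10 × 0.692^2 × 0.308^3 = 0.139915
P(M+8) = 5 × 0.692^1 × 0.308^4 = 0.031137
P(M+10) = 0.308^5 = 0.002772
The M+2 peak is largest (0.353139); scaling to 100 gives 44.9 : 100.0 : 89.0 : 39.6 : 8.8 : 0.8.

44.9 : 100.0 : 89.0 : 39.6 : 8.8 : 0.8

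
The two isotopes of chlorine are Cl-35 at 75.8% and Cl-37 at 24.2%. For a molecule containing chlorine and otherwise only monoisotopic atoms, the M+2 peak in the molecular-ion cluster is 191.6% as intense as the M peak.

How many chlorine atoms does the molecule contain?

For n independent Cl atoms, I(M+2)/I(M) = n · (abundance Cl-37) / (abundance Cl-35) = n · 0.242/0.758.
n = 1.916 × 0.758/0.242 = 6.00 ≈ 6

6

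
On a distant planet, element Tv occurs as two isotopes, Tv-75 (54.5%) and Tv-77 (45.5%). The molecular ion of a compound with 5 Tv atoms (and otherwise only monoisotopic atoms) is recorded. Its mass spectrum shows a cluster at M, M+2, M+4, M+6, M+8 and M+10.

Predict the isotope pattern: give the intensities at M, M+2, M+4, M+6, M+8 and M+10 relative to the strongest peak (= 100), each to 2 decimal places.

Each Tv atom is independently Tv-75 (p = 0.545) or Tv-77 (q = 0.455); the cluster is the binomial expansion (p + q)^5.
P(M) = 0.545^5 = 0.048082
P(M+2) = 5 × 0.545^4 × 0.455^1 = 0.200709
P(M+4) = 10 × 0.545^3 × 0.455^2 = 0.335129
P(M+6) = 10 × 0.545^2 × 0.455^3 = 0.279787
P(M+8) = 5 × 0.545^1 × 0.455^4 = 0.116792
P(M+10) = 0.455^5 = 0.019501
The M+4 peak is largest (0.335129); scaling to 100 gives 14.35 : 59.89 : 100.00 : 83.49 : 34.85 : 5.82.

14.35 : 59.89 : 100.00 : 83.49 : 34.85 : 5.82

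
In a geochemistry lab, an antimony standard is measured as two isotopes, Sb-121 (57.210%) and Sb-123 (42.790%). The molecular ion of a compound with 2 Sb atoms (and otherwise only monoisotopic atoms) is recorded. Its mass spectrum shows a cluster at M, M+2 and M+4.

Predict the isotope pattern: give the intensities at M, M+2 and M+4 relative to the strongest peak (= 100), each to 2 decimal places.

Expanding (0.57210 + 0.42790)^2:
P(M) = 0.57210^2 = 0.327298
P(M+2) = 2 × 0.57210^1 × 0.42790^1 = 0.489603
P(M+4) = 0.42790^2 = 0.183098
The M+2 peak is largest (0.489603); scaling to 100 gives 66.85 : 100.00 : 37.40.

66.85 : 100.00 : 37.40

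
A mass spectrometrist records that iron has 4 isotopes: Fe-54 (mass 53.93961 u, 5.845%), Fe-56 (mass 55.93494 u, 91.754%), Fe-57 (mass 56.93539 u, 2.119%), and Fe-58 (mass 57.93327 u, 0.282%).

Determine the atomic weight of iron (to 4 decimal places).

55.8451 u

The abundance-weighted mean is 0.05845 × 53.93961 + 0.91754 × 55.93494 + 0.02119 × 56.93539 + 0.00282 × 57.93327
= 3.152770 + 51.322545 + 1.206461 + 0.163372 = 55.845148 u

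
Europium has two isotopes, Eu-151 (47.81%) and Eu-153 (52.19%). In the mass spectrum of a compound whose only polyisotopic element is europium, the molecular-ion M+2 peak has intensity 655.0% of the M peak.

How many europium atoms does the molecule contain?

The M+2/M ratio from n Eu atoms is n · q/p = n · 0.5219/0.4781.
n = 6.550 × 0.4781/0.5219 = 6.00 ≈ 6

6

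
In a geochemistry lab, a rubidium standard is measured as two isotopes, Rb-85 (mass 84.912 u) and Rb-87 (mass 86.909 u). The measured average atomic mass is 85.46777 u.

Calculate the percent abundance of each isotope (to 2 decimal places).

Rb-85: 72.17%, Rb-87: 27.83%

With x = fraction of Rb-85 (so Rb-87 is 1 − x):
84.912·x + 86.909·(1 − x) = 85.46777
(84.912 − 86.909)·x = 85.46777 − 86.909
x = -1.44123 / -1.997 = 0.72170 → 72.17% Rb-85, 27.83% Rb-87.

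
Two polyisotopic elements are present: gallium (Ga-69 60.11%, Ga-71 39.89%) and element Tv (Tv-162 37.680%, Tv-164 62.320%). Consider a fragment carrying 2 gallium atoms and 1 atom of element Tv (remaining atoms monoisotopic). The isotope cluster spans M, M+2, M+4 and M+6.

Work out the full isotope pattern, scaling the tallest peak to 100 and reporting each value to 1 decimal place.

Gallium pattern (n=2): 0.36132121 : 0.47955758 : 0.15912121
Element Tv pattern (n=1): 0.3768 : 0.6232
Convolve the two distributions (both contribute in 2-u steps):
  M: 0.36132121×0.3768 = 0.136146
  M+2: 0.36132121×0.6232 + 0.47955758×0.3768 = 0.405873
  M+4: 0.47955758×0.6232 + 0.15912121×0.3768 = 0.358817
  M+6: 0.15912121×0.6232 = 0.099164
Scale to base peak (0.405873) = 100: 33.5 : 100.0 : 88.4 : 24.4

33.5 : 100.0 : 88.4 : 24.4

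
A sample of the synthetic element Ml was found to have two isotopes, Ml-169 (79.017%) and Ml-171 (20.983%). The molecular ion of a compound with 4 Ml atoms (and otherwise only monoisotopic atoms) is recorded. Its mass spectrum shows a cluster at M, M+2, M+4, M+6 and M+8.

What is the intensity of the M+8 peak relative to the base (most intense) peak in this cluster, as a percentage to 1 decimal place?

0.5%

Binomial terms of (0.79017 + 0.20983)^4: M 0.3898, M+2 0.4141, M+4 0.1649, M+6 0.0292, M+8 0.0019 → M+2 is the base peak.
P(M+2) = C(4,1) × 0.79017^3 × 0.20983^1 = 4 × 0.49335736 × 0.20983 = 0.414085 (base)
P(M+8) = C(4,4) × 0.79017^0 × 0.20983^4 = 1 × 1.0000 × 0.00193852 = 0.001939
Relative intensity = 0.001939 / 0.414085 × 100 = 0.5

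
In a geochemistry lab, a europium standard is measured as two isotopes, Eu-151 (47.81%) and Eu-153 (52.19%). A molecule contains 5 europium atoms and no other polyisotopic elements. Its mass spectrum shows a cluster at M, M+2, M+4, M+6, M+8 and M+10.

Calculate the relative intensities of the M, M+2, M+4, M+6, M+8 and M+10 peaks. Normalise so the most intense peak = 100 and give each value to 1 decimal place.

The 5 Eu atoms are independent, so intensities follow the terms of (0.4781 + 0.5219)^5.
P(M) = 0.4781^5 = 0.024980
P(M+2) = 5 × 0.4781^4 × 0.5219^1 = 0.136343
P(M+4) = 10 × 0.4781^3 × 0.5219^2 = 0.297667
P(M+6) = 10 × 0.4781^2 × 0.5219^3 = 0.324937
P(M+8) = 5 × 0.4781^1 × 0.5219^4 = 0.177353
P(M+10) = 0.5219^5 = 0.038720
The M+6 peak is largest (0.324937); scaling to 100 gives 7.7 : 42.0 : 91.6 : 100.0 : 54.6 : 11.9.

7.7 : 42.0 : 91.6 : 100.0 : 54.6 : 11.9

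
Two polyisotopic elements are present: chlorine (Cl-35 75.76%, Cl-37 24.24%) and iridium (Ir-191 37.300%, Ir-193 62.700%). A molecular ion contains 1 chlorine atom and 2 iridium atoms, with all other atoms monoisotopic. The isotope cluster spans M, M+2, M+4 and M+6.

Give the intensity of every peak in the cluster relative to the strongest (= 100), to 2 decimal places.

25.63 : 94.38 : 100.00 : 23.17

Chlorine pattern (n=1): 0.7576 : 0.2424
Iridium pattern (n=2): 0.139129 : 0.467742 : 0.393129
Convolve the two distributions (both contribute in 2-u steps):
  M: 0.7576×0.139129 = 0.105404
  M+2: 0.7576×0.467742 + 0.2424×0.139129 = 0.388086
  M+4: 0.7576×0.393129 + 0.2424×0.467742 = 0.411215
  M+6: 0.2424×0.393129 = 0.095294
Scale to base peak (0.411215) = 100: 25.63 : 94.38 : 100.00 : 23.17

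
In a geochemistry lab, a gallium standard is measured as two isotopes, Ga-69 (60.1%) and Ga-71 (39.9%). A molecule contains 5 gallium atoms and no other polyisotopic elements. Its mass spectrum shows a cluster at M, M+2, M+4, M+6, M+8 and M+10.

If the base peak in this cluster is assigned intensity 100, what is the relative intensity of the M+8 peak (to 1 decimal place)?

Binomial terms of (0.601 + 0.399)^5: M 0.0784, M+2 0.2603, M+4 0.3456, M+6 0.2294, M+8 0.0762, M+10 0.0101 → M+4 is the base peak.
P(M+4) = C(5,2) × 0.601^3 × 0.399^2 = 10 × 0.2170818 × 0.159201 = 0.345596 (base)
P(M+8) = C(5,4) × 0.601^1 × 0.399^4 = 5 × 0.6010 × 0.02534496 = 0.076162
Relative intensity = 0.076162 / 0.345596 × 100 = 22.0

22.0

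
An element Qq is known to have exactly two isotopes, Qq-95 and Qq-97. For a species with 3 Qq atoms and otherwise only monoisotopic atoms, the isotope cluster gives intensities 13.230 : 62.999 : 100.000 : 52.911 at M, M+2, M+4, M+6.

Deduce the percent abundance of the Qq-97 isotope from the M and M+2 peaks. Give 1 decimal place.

61.3%

Let p = fractional abundance of Qq-95. I(M+2)/I(M) = [C(3,1)·p^2·(1−p)] / p^3 = 3·(1−p)/p = 62.999/13.230 = 4.7618
(1−p)/p = 4.7618/3 = 1.5873  ⇒  p = 1/(1 + 1.5873) = 0.3865
Qq-95: 38.7%, Qq-97: 61.3%.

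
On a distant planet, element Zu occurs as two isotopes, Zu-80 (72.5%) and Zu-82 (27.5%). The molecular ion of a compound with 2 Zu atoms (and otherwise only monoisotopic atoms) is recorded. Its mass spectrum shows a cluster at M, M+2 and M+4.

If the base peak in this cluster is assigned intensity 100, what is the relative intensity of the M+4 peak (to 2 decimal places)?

14.39

Binomial terms of (0.725 + 0.275)^2: M 0.5256, M+2 0.3987, M+4 0.0756 → M is the base peak.
P(M) = C(2,0) × 0.725^2 × 0.275^0 = 1 × 0.525625 × 1.0000 = 0.525625 (base)
P(M+4) = C(2,2) × 0.725^0 × 0.275^2 = 1 × 1.0000 × 0.075625 = 0.075625
Relative intensity = 0.075625 / 0.525625 × 100 = 14.39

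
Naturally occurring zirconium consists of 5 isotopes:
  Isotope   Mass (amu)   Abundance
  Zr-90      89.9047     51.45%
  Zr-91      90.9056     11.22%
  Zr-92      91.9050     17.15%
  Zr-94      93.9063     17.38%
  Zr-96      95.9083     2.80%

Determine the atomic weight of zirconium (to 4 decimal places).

Weight each isotope mass by its fractional abundance: 0.5145 × 89.9047 + 0.1122 × 90.9056 + 0.1715 × 91.9050 + 0.1738 × 93.9063 + 0.0280 × 95.9083
= 46.25597 + 10.19961 + 15.76171 + 16.32091 + 2.68543 = 91.22363 amu

91.2236 amu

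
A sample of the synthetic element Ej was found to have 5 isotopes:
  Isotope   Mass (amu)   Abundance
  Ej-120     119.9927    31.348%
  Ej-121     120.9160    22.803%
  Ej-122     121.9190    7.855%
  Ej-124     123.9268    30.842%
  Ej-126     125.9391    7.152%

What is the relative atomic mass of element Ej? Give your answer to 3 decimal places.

121.993 amu

Weight each isotope mass by its fractional abundance: 0.31348 × 119.9927 + 0.22803 × 120.9160 + 0.07855 × 121.9190 + 0.30842 × 123.9268 + 0.07152 × 125.9391
= 37.61531 + 27.57248 + 9.57674 + 38.22150 + 9.00716 = 121.99319 amu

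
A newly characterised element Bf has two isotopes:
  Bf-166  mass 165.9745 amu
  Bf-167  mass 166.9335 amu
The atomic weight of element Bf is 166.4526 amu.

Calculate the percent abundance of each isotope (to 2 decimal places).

Bf-166: 50.15%, Bf-167: 49.85%

With x = fraction of Bf-166 (so Bf-167 is 1 − x):
165.9745·x + 166.9335·(1 − x) = 166.4526
(165.9745 − 166.9335)·x = 166.4526 − 166.9335
x = -0.4809 / -0.9590 = 0.50146 → 50.15% Bf-166, 49.85% Bf-167.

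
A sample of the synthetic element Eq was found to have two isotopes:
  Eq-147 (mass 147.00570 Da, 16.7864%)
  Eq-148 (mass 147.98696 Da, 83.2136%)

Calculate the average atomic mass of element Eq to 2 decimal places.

147.82 Da

Weight each isotope mass by its fractional abundance: 0.167864 × 147.00570 + 0.832136 × 147.98696
= 24.676965 + 123.145277 = 147.822242 Da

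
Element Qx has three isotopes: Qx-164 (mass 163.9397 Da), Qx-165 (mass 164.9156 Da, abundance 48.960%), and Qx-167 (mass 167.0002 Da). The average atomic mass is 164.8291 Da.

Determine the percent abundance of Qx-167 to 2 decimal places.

13.45%

Let x and y be the fractions of Qx-164 and Qx-167. Then x + y = 1 − 0.48960 = 0.51040 and 163.9397x + 167.0002y = 164.8291 − 0.48960×164.9156 = 84.08642224.
Substituting: 163.9397x + 167.0002(0.51040 − x) = 84.08642224
(163.9397 − 167.0002)x = -1.15047984  ⇒  x = 0.37591, y = 0.13449
Qx-164: 37.59%, Qx-167: 13.45%.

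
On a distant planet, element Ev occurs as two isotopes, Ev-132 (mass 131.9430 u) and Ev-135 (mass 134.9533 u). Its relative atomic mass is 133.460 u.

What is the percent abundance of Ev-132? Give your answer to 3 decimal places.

Writing the weighted mean with unknown fraction x of Ev-132:
131.9430·x + 134.9533·(1 − x) = 133.460
(131.9430 − 134.9533)·x = 133.460 − 134.9533
x = -1.4933 / -3.0103 = 0.49606 → 49.606% Ev-132, 50.394% Ev-135.

49.606%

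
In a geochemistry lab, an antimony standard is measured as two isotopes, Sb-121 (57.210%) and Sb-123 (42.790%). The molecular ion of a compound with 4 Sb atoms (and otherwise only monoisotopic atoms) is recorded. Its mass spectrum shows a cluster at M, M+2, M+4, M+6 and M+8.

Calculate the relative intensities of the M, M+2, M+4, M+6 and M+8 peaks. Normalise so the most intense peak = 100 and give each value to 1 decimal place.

Expanding (0.57210 + 0.42790)^4:
P(M) = 0.57210^4 = 0.107124
P(M+2) = 4 × 0.57210^3 × 0.42790^1 = 0.320493
P(M+4) = 6 × 0.57210^2 × 0.42790^2 = 0.359567
P(M+6) = 4 × 0.57210^1 × 0.42790^3 = 0.179291
P(M+8) = 0.42790^4 = 0.033525
The M+4 peak is largest (0.359567); scaling to 100 gives 29.8 : 89.1 : 100.0 : 49.9 : 9.3.

29.8 : 89.1 : 100.0 : 49.9 : 9.3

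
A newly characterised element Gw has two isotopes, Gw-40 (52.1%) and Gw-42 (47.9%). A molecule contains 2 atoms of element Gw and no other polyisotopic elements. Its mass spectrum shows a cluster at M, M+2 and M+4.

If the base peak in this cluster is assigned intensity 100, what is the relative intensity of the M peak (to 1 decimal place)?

54.4

Binomial terms of (0.521 + 0.479)^2: M 0.2714, M+2 0.4991, M+4 0.2294 → M+2 is the base peak.
P(M+2) = C(2,1) × 0.521^1 × 0.479^1 = 2 × 0.5210 × 0.4790 = 0.499118 (base)
P(M) = C(2,0) × 0.521^2 × 0.479^0 = 1 × 0.271441 × 1.0000 = 0.271441
Relative intensity = 0.271441 / 0.499118 × 100 = 54.4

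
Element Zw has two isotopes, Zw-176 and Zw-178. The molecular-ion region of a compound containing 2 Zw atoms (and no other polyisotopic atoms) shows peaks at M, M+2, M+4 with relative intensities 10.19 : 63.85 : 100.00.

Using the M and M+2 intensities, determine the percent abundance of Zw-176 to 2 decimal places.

24.20%

Write p for the Zw-176 fraction. I(M+2)/I(M) = [C(2,1)·p^1·(1−p)] / p^2 = 2·(1−p)/p = 63.85/10.19 = 6.2659
(1−p)/p = 6.2659/2 = 3.1330  ⇒  p = 1/(1 + 3.1330) = 0.2420
Zw-176: 24.20%, Zw-178: 75.80%.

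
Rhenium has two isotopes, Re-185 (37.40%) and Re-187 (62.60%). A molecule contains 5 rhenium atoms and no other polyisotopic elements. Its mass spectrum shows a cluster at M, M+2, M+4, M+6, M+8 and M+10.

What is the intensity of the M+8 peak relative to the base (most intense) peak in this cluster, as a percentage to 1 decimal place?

83.7%

Term probabilities: M 0.0073, M+2 0.0612, M+4 0.2050, M+6 0.3431, M+8 0.2872, M+10 0.0961. Base peak = M+6.
P(M+6) = C(5,3) × 0.3740^2 × 0.6260^3 = 10 × 0.139876 × 0.24531438 = 0.343136 (base)
P(M+8) = C(5,4) × 0.3740^1 × 0.6260^4 = 5 × 0.3740 × 0.1535668 = 0.287170
Relative intensity = 0.287170 / 0.343136 × 100 = 83.7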